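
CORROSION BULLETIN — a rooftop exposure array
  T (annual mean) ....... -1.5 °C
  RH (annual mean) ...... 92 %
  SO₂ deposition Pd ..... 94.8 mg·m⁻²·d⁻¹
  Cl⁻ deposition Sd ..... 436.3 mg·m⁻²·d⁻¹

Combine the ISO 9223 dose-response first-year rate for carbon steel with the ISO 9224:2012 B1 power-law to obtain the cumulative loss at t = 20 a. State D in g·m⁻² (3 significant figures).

D(20) = 4.06e+03 g·m⁻²

carbon steel: f(T) = +0.150·(T−10) [T≤10 °C] = -1.7250
  Pd branch = 1.77·Pd^0.52·e^(0.02·RH+f) = 21.18 μm/a
  Sd branch = 0.102·Sd^0.62·e^(0.033·RH+0.04·T) = 86.64 μm/a
  r_corr = 21.18 + 86.64 = 107.8 μm/a
ISO 9224: D(t) = r_corr · t^b with b = 0.523 (carbon steel, B1)
  D(20) = 107.8 × 20^0.523 = 107.8 × 4.791 = 516.6 μm
  Mass loss = 516.6 μm × 7.85 g/cm³ = 4055 g·m⁻²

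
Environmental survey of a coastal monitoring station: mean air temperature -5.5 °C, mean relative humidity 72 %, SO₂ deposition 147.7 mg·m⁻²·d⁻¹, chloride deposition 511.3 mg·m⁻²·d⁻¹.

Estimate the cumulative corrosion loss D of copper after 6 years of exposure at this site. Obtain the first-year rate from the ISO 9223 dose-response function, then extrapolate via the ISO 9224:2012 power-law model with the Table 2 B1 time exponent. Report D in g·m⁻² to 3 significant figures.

copper: f(T) = +0.126·(T−10) [T≤10 °C] = -1.9530
  Pd branch = 0.0053·Pd^0.26·e^(0.059·RH+f) = 0.1928 μm/a
  Sd branch = 0.01025·Sd^0.27·e^(0.036·RH+0.049·T) = 0.5633 μm/a
  sum: 0.1928 + 0.5633 → r_corr = 0.756 μm/a
Power-law: D(6) = r_corr · 6^0.667
  D(6) = 0.756 × 6^0.667 = 0.756 × 3.304 = 2.498 μm
  Mass loss = 2.498 μm × 8.96 g/cm³ = 22.38 g·m⁻²

D(6) = 22.4 g·m⁻²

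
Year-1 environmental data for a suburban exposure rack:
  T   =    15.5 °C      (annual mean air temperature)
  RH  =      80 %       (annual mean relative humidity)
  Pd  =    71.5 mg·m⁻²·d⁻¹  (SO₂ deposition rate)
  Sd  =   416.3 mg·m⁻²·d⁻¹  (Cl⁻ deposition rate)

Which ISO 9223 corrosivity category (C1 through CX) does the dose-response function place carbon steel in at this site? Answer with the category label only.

carbon steel: f(T) = -0.054·(T−10) [T>10 °C] = -0.2970
  sulphur-dioxide contribution → 59.99 μm/a
  chloride contribution → 111.8 μm/a
  ⇒ r_corr(carbon steel) = 171.8 μm/a
ISO 9223 Table 2 (carbon steel): 80 < 172 ≤ 200 μm/a ⇒ C5

C5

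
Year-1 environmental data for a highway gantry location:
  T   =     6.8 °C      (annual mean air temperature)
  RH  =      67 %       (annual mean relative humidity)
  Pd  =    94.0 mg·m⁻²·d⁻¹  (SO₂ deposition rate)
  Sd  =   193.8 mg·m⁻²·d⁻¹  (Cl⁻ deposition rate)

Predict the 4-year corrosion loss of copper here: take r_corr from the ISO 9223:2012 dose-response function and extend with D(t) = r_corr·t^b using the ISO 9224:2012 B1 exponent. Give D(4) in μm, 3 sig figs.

copper: temperature factor f = +0.126·(-3.2) = -0.4032
  sulphur-dioxide contribution → 0.6011 μm/a
  chloride contribution → 0.6615 μm/a
  total first-year rate 1.263 μm/a
Power-law: D(4) = r_corr · 4^0.667
  D(4) = 1.263 × 4^0.667 = 1.263 × 2.521 = 3.183 μm

D(4) = 3.18 μm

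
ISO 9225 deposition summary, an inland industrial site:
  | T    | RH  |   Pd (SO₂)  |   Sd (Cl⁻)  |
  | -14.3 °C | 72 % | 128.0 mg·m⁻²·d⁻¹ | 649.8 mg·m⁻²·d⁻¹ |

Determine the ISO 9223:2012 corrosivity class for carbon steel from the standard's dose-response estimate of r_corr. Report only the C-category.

carbon steel: T≤10 °C ⇒ hinge +0.150·(-14.3−10) = -3.6450
  sulphur-dioxide contribution → 2.433 μm/a
  chloride contribution → 34.36 μm/a
  total first-year rate 36.79 μm/a
Category bounds: 25…50 μm/a bracket r_corr ⇒ C3

C3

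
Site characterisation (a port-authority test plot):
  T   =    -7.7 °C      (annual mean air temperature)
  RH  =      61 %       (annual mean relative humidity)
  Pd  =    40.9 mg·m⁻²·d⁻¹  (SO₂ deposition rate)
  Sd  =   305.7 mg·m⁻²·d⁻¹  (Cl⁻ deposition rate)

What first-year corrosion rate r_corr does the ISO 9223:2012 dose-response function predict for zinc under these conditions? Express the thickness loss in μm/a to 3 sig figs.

r_corr = 0.944 μm/a

zinc: f(T) = +0.038·(T−10) [T≤10 °C] = -0.6726
  sulphur-dioxide contribution → 0.5575 μm/a
  chloride contribution → 0.3867 μm/a
  ⇒ r_corr(zinc) = 0.9442 μm/a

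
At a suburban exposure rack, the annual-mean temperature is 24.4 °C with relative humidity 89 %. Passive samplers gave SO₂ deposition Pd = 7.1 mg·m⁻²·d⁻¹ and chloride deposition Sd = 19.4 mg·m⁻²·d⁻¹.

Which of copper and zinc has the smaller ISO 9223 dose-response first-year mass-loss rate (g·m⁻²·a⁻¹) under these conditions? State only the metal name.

copper: f(T) = -0.080·(T−10) [T>10 °C] = -1.1520
  Pd branch = 0.0053·Pd^0.26·e^(0.059·RH+f) = 0.5318 μm/a
  Sd branch = 0.01025·Sd^0.27·e^(0.036·RH+0.049·T) = 1.858 μm/a
  r_corr = 0.5318 + 1.858 = 2.39 μm/a
  mass loss = 2.39 μm/a × 8.96 g/cm³ = 21.42 g·m⁻²·a⁻¹
zinc: f(T) = -0.071·(T−10) [T>10 °C] = -1.0224
  SO₂ term: 0.0129·7.1^0.44·exp(0.046·89-1.0224) = 0.6594
  Sd branch = 0.0175·Sd^0.57·e^(0.008·RH+0.085·T) = 1.538 μm/a
  r_corr = 0.6594 + 1.538 = 2.198 μm/a
  mass loss = 2.198 μm/a × 7.14 g/cm³ = 15.69 g·m⁻²·a⁻¹
Ordering by g·m⁻²·a⁻¹: copper (21.4) > zinc (15.7)

zinc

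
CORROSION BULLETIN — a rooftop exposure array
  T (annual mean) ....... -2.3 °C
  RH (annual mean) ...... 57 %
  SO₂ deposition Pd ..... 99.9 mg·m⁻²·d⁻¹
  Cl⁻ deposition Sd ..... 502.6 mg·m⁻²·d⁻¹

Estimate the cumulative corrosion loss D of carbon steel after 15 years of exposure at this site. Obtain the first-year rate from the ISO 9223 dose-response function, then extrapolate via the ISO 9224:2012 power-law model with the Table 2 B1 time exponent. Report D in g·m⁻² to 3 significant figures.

carbon steel: f(T) = +0.150·(T−10) [T≤10 °C] = -1.8450
  sulphur-dioxide contribution → 9.585 μm/a
  chloride contribution → 28.86 μm/a
  total first-year rate 38.45 μm/a
Long-term exponent b (ISO 9224 Table 2, B1) = 0.523
  D(15) = 38.45 × 15^0.523 = 38.45 × 4.122 = 158.5 μm
  Mass loss = 158.5 μm × 7.85 g/cm³ = 1244 g·m⁻²

D(15) = 1.24e+03 g·m⁻²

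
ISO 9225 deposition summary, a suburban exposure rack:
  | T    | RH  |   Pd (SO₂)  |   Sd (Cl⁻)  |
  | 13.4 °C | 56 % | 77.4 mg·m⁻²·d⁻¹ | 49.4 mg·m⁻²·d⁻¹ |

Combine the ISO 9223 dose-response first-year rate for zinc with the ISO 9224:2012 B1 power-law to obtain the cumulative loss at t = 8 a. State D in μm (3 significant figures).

D(8) = 9.18 μm

zinc: temperature factor f = -0.071·(3.4) = -0.2414
  SO₂ term: 0.0129·77.4^0.44·exp(0.046·56-0.2414) = 0.9027
  Cl⁻ term: 0.0175·49.4^0.57·exp(0.008·56+0.085·13.4) = 0.7901
  r_corr = 0.9027 + 0.7901 = 1.693 μm/a
Power-law: D(8) = r_corr · 8^0.813
  D(8) = 1.693 × 8^0.813 = 1.693 × 5.423 = 9.179 μm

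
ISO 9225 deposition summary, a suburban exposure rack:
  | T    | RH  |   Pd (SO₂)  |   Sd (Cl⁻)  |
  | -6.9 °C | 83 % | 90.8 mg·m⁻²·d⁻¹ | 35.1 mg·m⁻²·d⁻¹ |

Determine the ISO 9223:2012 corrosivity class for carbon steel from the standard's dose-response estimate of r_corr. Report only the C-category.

C2

carbon steel: T≤10 °C ⇒ hinge +0.150·(-6.9−10) = -2.5350
  Pd branch = 1.77·Pd^0.52·e^(0.02·RH+f) = 7.694 μm/a
  Sd branch = 0.102·Sd^0.62·e^(0.033·RH+0.04·T) = 10.87 μm/a
  r_corr = 7.694 + 10.87 = 18.57 μm/a
Category bounds: 1.3…25 μm/a bracket r_corr ⇒ C2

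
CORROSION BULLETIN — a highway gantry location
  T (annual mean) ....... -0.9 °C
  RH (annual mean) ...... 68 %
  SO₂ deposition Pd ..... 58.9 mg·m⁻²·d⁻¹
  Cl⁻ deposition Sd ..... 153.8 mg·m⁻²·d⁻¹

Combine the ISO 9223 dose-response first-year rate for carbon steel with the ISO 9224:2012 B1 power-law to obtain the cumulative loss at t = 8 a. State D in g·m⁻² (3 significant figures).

carbon steel: T≤10 °C ⇒ hinge +0.150·(-0.9−10) = -1.6350
  Pd branch = 1.77·Pd^0.52·e^(0.02·RH+f) = 11.19 μm/a
  Cl⁻ term: 0.102·153.8^0.62·exp(0.033·68+0.04·-0.9) = 21.06
  sum: 11.19 + 21.06 → r_corr = 32.25 μm/a
ISO 9224: D(t) = r_corr · t^b with b = 0.523 (carbon steel, B1)
  D(8) = 32.25 × 8^0.523 = 32.25 × 2.967 = 95.7 μm
  Mass loss = 95.7 μm × 7.85 g/cm³ = 751.2 g·m⁻²

D(8) = 751 g·m⁻²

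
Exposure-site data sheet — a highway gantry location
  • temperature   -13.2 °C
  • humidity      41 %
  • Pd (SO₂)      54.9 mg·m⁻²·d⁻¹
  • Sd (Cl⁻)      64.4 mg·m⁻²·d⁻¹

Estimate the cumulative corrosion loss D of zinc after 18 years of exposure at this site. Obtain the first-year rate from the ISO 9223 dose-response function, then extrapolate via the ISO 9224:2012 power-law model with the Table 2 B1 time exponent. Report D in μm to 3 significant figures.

D(18) = 3.04 μm

zinc: T≤10 °C ⇒ hinge +0.038·(-13.2−10) = -0.8816
  SO₂ term: 0.0129·54.9^0.44·exp(0.046·41-0.8816) = 0.2052
  Cl⁻ term: 0.0175·64.4^0.57·exp(0.008·41+0.085·-13.2) = 0.08497
  r_corr = 0.2052 + 0.08497 = 0.2902 μm/a
Power-law: D(18) = r_corr · 18^0.813
  D(18) = 0.2902 × 18^0.813 = 0.2902 × 10.48 = 3.042 μm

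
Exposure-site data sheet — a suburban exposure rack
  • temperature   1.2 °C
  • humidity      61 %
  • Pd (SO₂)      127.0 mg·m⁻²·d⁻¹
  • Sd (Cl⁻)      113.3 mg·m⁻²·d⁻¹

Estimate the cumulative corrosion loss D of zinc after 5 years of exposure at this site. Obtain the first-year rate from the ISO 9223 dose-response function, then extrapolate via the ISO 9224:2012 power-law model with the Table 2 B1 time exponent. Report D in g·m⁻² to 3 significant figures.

D(5) = 46.4 g·m⁻²

zinc: f(T) = +0.038·(T−10) [T≤10 °C] = -0.3344
  Pd branch = 0.0129·Pd^0.44·e^(0.046·RH+f) = 1.287 μm/a
  Cl⁻ term: 0.0175·113.3^0.57·exp(0.008·61+0.085·1.2) = 0.4679
  r_corr = 1.287 + 0.4679 = 1.755 μm/a
Long-term exponent b (ISO 9224 Table 2, B1) = 0.813
  D(5) = 1.755 × 5^0.813 = 1.755 × 3.701 = 6.495 μm
  Mass loss = 6.495 μm × 7.14 g/cm³ = 46.38 g·m⁻²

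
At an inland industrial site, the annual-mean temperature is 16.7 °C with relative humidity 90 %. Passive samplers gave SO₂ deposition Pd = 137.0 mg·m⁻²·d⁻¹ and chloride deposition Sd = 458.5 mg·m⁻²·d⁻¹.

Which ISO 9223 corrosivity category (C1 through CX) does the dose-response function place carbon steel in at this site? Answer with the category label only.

carbon steel: temperature factor f = -0.054·(6.7) = -0.3618
  SO₂ term: 1.77·137.0^0.52·exp(0.02·90-0.3618) = 96.31
  Sd branch = 0.102·Sd^0.62·e^(0.033·RH+0.04·T) = 173.2 μm/a
  sum: 96.31 + 173.2 → r_corr = 269.5 μm/a
270 μm/a falls in (200, 700] for carbon steel → category CX

CX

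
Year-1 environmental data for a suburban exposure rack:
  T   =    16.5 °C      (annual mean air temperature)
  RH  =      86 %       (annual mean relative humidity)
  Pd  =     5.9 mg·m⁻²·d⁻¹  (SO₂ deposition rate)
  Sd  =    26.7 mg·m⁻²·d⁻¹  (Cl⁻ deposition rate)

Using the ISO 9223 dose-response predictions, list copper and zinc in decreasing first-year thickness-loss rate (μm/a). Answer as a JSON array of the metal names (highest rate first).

copper: temperature factor f = -0.080·(6.5) = -0.5200
  sulphur-dioxide contribution → 0.7989 μm/a
  chloride contribution → 1.235 μm/a
  total first-year rate 2.034 μm/a
zinc: T>10 °C ⇒ hinge -0.071·(16.5−10) = -0.4615
  sulphur-dioxide contribution → 0.9277 μm/a
  chloride contribution → 0.9205 μm/a
  ⇒ r_corr(zinc) = 1.848 μm/a
Ordering by μm/a: copper (2.03) > zinc (1.85)

["copper", "zinc"]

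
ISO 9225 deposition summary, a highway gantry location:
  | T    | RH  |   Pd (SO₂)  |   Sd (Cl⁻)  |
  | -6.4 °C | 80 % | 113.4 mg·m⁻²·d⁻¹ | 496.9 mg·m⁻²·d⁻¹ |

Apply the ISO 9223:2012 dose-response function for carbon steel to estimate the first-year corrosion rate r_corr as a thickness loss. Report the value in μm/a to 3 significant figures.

r_corr = 60.7 μm/a

carbon steel: f(T) = +0.150·(T−10) [T≤10 °C] = -2.4600
  Pd branch = 1.77·Pd^0.52·e^(0.02·RH+f) = 8.768 μm/a
  Cl⁻ term: 0.102·496.9^0.62·exp(0.033·80+0.04·-6.4) = 51.96
  sum: 8.768 + 51.96 → r_corr = 60.72 μm/a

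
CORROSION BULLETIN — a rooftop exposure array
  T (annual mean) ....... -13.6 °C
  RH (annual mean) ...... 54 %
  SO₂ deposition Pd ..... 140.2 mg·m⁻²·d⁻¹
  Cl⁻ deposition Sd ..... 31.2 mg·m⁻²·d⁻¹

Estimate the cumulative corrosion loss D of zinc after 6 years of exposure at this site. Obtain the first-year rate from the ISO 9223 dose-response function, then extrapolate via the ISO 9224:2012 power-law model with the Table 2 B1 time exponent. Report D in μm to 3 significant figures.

zinc: f(T) = +0.038·(T−10) [T≤10 °C] = -0.8968
  SO₂ term: 0.0129·140.2^0.44·exp(0.046·54-0.8968) = 0.5552
  Sd branch = 0.0175·Sd^0.57·e^(0.008·RH+0.085·T) = 0.06029 μm/a
  sum: 0.5552 + 0.06029 → r_corr = 0.6155 μm/a
ISO 9224: D(t) = r_corr · t^b with b = 0.813 (zinc, B1)
  D(6) = 0.6155 × 6^0.813 = 0.6155 × 4.292 = 2.642 μm

D(6) = 2.64 μm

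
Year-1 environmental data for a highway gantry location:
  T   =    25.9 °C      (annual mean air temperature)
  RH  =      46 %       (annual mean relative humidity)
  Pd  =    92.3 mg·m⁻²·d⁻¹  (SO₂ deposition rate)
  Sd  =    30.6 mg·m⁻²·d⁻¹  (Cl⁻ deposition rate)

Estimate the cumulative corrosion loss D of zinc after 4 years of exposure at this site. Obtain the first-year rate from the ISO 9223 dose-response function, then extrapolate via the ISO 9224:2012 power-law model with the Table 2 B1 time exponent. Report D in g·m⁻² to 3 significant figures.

zinc: temperature factor f = -0.071·(15.9) = -1.1289
  SO₂ term: 0.0129·92.3^0.44·exp(0.046·46-1.1289) = 0.2535
  Cl⁻ term: 0.0175·30.6^0.57·exp(0.008·46+0.085·25.9) = 1.606
  sum: 0.2535 + 1.606 → r_corr = 1.86 μm/a
Long-term exponent b (ISO 9224 Table 2, B1) = 0.813
  D(4) = 1.86 × 4^0.813 = 1.86 × 3.087 = 5.74 μm
  Mass loss = 5.74 μm × 7.14 g/cm³ = 40.99 g·m⁻²

D(4) = 41.0 g·m⁻²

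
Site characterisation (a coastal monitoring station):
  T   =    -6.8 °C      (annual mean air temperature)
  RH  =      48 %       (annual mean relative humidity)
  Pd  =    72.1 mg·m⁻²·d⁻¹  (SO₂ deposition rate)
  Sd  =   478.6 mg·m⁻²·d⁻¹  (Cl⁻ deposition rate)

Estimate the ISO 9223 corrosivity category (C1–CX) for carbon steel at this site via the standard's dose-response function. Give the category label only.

carbon steel: temperature factor f = +0.150·(-16.8) = -2.5200
  Pd branch = 1.77·Pd^0.52·e^(0.02·RH+f) = 3.44 μm/a
  Cl⁻ term: 0.102·478.6^0.62·exp(0.033·48+0.04·-6.8) = 17.38
  sum: 3.44 + 17.38 → r_corr = 20.82 μm/a
Category bounds: 1.3…25 μm/a bracket r_corr ⇒ C2

C2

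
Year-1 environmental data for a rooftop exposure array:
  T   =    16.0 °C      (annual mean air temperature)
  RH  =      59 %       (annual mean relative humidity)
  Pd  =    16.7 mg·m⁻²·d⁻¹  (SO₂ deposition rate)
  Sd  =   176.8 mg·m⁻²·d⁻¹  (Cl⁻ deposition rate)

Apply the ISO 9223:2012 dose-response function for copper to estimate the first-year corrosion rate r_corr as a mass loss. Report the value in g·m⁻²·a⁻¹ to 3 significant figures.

copper: T>10 °C ⇒ hinge -0.080·(16.0−10) = -0.4800
  sulphur-dioxide contribution → 0.2216 μm/a
  chloride contribution → 0.7594 μm/a
  ⇒ r_corr(copper) = 0.981 μm/a
Convert to mass loss: 0.981 μm/a × 8.96 g/cm³ = 8.789 g·m⁻²·a⁻¹

r_corr = 8.79 g·m⁻²·a⁻¹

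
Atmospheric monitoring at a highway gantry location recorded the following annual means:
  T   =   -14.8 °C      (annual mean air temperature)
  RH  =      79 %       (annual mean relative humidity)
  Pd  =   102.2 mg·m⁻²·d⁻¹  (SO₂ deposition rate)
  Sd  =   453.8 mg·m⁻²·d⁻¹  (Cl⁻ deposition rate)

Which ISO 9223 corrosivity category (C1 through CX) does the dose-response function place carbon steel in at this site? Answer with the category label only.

C3

carbon steel: temperature factor f = +0.150·(-24.8) = -3.7200
  sulphur-dioxide contribution → 2.309 μm/a
  chloride contribution → 33.96 μm/a
  ⇒ r_corr(carbon steel) = 36.27 μm/a
36.3 μm/a falls in (25, 50] for carbon steel → category C3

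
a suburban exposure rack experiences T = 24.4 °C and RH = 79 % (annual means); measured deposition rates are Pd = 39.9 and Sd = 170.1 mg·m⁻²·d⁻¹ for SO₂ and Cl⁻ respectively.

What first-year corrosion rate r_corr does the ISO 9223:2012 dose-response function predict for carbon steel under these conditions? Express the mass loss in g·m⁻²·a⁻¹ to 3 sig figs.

carbon steel: temperature factor f = -0.054·(14.4) = -0.7776
  SO₂ term: 1.77·39.9^0.52·exp(0.02·79-0.7776) = 26.85
  Sd branch = 0.102·Sd^0.62·e^(0.033·RH+0.04·T) = 88.66 μm/a
  r_corr = 26.85 + 88.66 = 115.5 μm/a
Convert to mass loss: 115.5 μm/a × 7.85 g/cm³ = 906.7 g·m⁻²·a⁻¹

r_corr = 907 g·m⁻²·a⁻¹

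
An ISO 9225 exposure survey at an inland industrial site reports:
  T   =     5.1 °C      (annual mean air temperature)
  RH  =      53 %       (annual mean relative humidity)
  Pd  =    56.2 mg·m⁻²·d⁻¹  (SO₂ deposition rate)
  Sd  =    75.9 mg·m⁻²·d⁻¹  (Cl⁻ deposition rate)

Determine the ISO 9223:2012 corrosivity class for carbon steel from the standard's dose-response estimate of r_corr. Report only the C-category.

carbon steel: f(T) = +0.150·(T−10) [T≤10 °C] = -0.7350
  SO₂ term: 1.77·56.2^0.52·exp(0.02·53-0.7350) = 19.91
  Cl⁻ term: 0.102·75.9^0.62·exp(0.033·53+0.04·5.1) = 10.53
  sum: 19.91 + 10.53 → r_corr = 30.44 μm/a
Category bounds: 25…50 μm/a bracket r_corr ⇒ C3

C3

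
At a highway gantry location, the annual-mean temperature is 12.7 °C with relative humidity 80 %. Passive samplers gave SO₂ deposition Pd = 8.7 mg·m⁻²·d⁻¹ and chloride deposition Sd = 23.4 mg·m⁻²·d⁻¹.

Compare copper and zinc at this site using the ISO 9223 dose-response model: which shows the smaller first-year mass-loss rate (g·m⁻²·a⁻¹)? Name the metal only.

copper: temperature factor f = -0.080·(2.7) = -0.2160
  sulphur-dioxide contribution → 0.8406 μm/a
  chloride contribution → 0.797 μm/a
  ⇒ r_corr(copper) = 1.638 μm/a
  mass loss = 1.638 μm/a × 8.96 g/cm³ = 14.67 g·m⁻²·a⁻¹
zinc: f(T) = -0.071·(T−10) [T>10 °C] = -0.1917
  sulphur-dioxide contribution → 1.094 μm/a
  chloride contribution → 0.5892 μm/a
  ⇒ r_corr(zinc) = 1.683 μm/a
  mass loss = 1.683 μm/a × 7.14 g/cm³ = 12.02 g·m⁻²·a⁻¹
Ordering by g·m⁻²·a⁻¹: copper (14.7) > zinc (12)

zinc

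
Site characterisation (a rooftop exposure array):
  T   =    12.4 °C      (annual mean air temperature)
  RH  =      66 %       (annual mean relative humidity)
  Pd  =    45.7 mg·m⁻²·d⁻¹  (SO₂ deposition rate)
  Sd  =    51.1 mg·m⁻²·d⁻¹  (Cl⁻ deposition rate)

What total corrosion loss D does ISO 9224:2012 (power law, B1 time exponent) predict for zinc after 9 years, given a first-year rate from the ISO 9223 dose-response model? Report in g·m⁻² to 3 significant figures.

D(9) = 86.0 g·m⁻²

zinc: T>10 °C ⇒ hinge -0.071·(12.4−10) = -0.1704
  Pd branch = 0.0129·Pd^0.44·e^(0.046·RH+f) = 1.217 μm/a
  Cl⁻ term: 0.0175·51.1^0.57·exp(0.008·66+0.085·12.4) = 0.8015
  sum: 1.217 + 0.8015 → r_corr = 2.019 μm/a
Long-term exponent b (ISO 9224 Table 2, B1) = 0.813
  D(9) = 2.019 × 9^0.813 = 2.019 × 5.968 = 12.05 μm
  Mass loss = 12.05 μm × 7.14 g/cm³ = 86.03 g·m⁻²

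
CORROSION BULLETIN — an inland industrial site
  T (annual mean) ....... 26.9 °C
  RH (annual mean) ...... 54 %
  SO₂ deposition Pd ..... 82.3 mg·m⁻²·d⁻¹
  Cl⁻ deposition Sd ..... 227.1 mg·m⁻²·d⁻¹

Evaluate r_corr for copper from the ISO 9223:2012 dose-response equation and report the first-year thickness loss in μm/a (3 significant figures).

copper: T>10 °C ⇒ hinge -0.080·(26.9−10) = -1.3520
  Pd branch = 0.0053·Pd^0.26·e^(0.059·RH+f) = 0.1044 μm/a
  Cl⁻ term: 0.01025·227.1^0.27·exp(0.036·54+0.049·26.9) = 1.158
  r_corr = 0.1044 + 1.158 = 1.262 μm/a

r_corr = 1.26 μm/a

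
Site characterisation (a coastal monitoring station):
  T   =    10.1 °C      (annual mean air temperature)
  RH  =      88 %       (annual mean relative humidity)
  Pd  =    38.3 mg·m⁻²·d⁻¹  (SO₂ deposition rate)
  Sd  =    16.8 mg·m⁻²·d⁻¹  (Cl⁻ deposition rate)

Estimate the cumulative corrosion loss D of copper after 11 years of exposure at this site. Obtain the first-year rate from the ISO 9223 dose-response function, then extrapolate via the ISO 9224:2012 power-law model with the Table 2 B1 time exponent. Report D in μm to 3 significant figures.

copper: temperature factor f = -0.080·(0.1) = -0.0080
  SO₂ term: 0.0053·38.3^0.26·exp(0.059·88-0.0080) = 2.439
  Cl⁻ term: 0.01025·16.8^0.27·exp(0.036·88+0.049·10.1) = 0.8557
  sum: 2.439 + 0.8557 → r_corr = 3.295 μm/a
Long-term exponent b (ISO 9224 Table 2, B1) = 0.667
  D(11) = 3.295 × 11^0.667 = 3.295 × 4.95 = 16.31 μm

D(11) = 16.3 μm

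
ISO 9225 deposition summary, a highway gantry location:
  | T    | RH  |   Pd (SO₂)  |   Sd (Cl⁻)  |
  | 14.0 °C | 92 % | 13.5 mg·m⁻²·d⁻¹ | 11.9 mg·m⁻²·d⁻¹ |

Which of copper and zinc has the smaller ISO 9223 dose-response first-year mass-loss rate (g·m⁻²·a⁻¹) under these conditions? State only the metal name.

zinc

copper: temperature factor f = -0.080·(4.0) = -0.3200
  SO₂ term: 0.0053·13.5^0.26·exp(0.059·92-0.3200) = 1.724
  Cl⁻ term: 0.01025·11.9^0.27·exp(0.036·92+0.049·14.0) = 1.09
  r_corr = 1.724 + 1.09 = 2.814 μm/a
  mass loss = 2.814 μm/a × 8.96 g/cm³ = 25.21 g·m⁻²·a⁻¹
zinc: temperature factor f = -0.071·(4.0) = -0.2840
  SO₂ term: 0.0129·13.5^0.44·exp(0.046·92-0.2840) = 2.102
  Sd branch = 0.0175·Sd^0.57·e^(0.008·RH+0.085·T) = 0.4927 μm/a
  sum: 2.102 + 0.4927 → r_corr = 2.594 μm/a
  mass loss = 2.594 μm/a × 7.14 g/cm³ = 18.52 g·m⁻²·a⁻¹
Ordering by g·m⁻²·a⁻¹: copper (25.2) > zinc (18.5)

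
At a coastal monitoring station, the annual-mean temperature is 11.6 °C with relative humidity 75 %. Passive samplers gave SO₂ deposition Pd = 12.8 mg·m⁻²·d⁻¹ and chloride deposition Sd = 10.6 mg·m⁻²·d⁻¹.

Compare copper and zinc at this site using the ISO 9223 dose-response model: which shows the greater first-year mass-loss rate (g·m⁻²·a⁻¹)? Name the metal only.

copper: temperature factor f = -0.080·(1.6) = -0.1280
  sulphur-dioxide contribution → 0.7556 μm/a
  chloride contribution → 0.5093 μm/a
  total first-year rate 1.265 μm/a
  mass loss = 1.265 μm/a × 8.96 g/cm³ = 11.33 g·m⁻²·a⁻¹
zinc: temperature factor f = -0.071·(1.6) = -0.1136
  sulphur-dioxide contribution → 1.114 μm/a
  chloride contribution → 0.3283 μm/a
  total first-year rate 1.442 μm/a
  mass loss = 1.442 μm/a × 7.14 g/cm³ = 10.3 g·m⁻²·a⁻¹
Ordering by g·m⁻²·a⁻¹: copper (11.3) > zinc (10.3)

copper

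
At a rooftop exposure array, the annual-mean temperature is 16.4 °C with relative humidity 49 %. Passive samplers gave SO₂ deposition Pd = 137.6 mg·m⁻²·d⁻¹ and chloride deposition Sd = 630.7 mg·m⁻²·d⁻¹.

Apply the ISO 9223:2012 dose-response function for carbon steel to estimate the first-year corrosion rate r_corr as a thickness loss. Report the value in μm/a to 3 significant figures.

carbon steel: temperature factor f = -0.054·(6.4) = -0.3456
  sulphur-dioxide contribution → 43.21 μm/a
  chloride contribution → 53.91 μm/a
  total first-year rate 97.12 μm/a

r_corr = 97.1 μm/a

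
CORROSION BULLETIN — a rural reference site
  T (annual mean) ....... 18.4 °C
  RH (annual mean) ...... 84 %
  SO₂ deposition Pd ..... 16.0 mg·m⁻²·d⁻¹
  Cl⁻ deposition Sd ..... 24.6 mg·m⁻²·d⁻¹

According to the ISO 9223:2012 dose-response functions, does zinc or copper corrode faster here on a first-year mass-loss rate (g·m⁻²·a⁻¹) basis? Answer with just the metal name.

copper

zinc: temperature factor f = -0.071·(8.4) = -0.5964
  SO₂ term: 0.0129·16.0^0.44·exp(0.046·84-0.5964) = 1.147
  Cl⁻ term: 0.0175·24.6^0.57·exp(0.008·84+0.085·18.4) = 1.016
  r_corr = 1.147 + 1.016 = 2.163 μm/a
  mass loss = 2.163 μm/a × 7.14 g/cm³ = 15.44 g·m⁻²·a⁻¹
copper: T>10 °C ⇒ hinge -0.080·(18.4−10) = -0.6720
  SO₂ term: 0.0053·16.0^0.26·exp(0.059·84-0.6720) = 0.7904
  Sd branch = 0.01025·Sd^0.27·e^(0.036·RH+0.049·T) = 1.234 μm/a
  r_corr = 0.7904 + 1.234 = 2.024 μm/a
  mass loss = 2.024 μm/a × 8.96 g/cm³ = 18.13 g·m⁻²·a⁻¹
Ordering by g·m⁻²·a⁻¹: copper (18.1) > zinc (15.4)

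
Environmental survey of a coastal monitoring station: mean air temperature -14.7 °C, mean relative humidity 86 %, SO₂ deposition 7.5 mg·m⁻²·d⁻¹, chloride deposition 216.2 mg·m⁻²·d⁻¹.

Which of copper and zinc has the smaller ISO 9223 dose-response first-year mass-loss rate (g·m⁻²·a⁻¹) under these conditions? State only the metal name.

copper

copper: T≤10 °C ⇒ hinge +0.126·(-14.7−10) = -3.1122
  SO₂ term: 0.0053·7.5^0.26·exp(0.059·86-3.1122) = 0.06365
  Sd branch = 0.01025·Sd^0.27·e^(0.036·RH+0.049·T) = 0.4709 μm/a
  sum: 0.06365 + 0.4709 → r_corr = 0.5345 μm/a
  mass loss = 0.5345 μm/a × 8.96 g/cm³ = 4.789 g·m⁻²·a⁻¹
zinc: temperature factor f = +0.038·(-24.7) = -0.9386
  SO₂ term: 0.0129·7.5^0.44·exp(0.046·86-0.9386) = 0.6398
  Cl⁻ term: 0.0175·216.2^0.57·exp(0.008·86+0.085·-14.7) = 0.2138
  r_corr = 0.6398 + 0.2138 = 0.8536 μm/a
  mass loss = 0.8536 μm/a × 7.14 g/cm³ = 6.095 g·m⁻²·a⁻¹
Ordering by g·m⁻²·a⁻¹: zinc (6.09) > copper (4.79)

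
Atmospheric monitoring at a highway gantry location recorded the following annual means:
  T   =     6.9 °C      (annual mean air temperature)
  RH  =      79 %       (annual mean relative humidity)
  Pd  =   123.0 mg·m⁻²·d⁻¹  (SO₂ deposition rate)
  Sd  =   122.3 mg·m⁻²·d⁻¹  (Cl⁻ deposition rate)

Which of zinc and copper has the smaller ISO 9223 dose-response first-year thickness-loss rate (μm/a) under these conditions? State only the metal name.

zinc: f(T) = +0.038·(T−10) [T≤10 °C] = -0.1178
  SO₂ term: 0.0129·123.0^0.44·exp(0.046·79-0.1178) = 3.608
  Sd branch = 0.0175·Sd^0.57·e^(0.008·RH+0.085·T) = 0.9163 μm/a
  sum: 3.608 + 0.9163 → r_corr = 4.524 μm/a
copper: f(T) = +0.126·(T−10) [T≤10 °C] = -0.3906
  SO₂ term: 0.0053·123.0^0.26·exp(0.059·79-0.3906) = 1.325
  Cl⁻ term: 0.01025·122.3^0.27·exp(0.036·79+0.049·6.9) = 0.9043
  r_corr = 1.325 + 0.9043 = 2.229 μm/a
Ordering by μm/a: zinc (4.52) > copper (2.23)

copper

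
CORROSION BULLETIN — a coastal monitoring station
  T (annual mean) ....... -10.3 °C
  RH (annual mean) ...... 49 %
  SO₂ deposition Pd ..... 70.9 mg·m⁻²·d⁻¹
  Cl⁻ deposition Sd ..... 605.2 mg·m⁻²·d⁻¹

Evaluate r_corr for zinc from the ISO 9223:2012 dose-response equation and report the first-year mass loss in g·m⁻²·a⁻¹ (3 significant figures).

zinc: T≤10 °C ⇒ hinge +0.038·(-10.3−10) = -0.7714
  SO₂ term: 0.0129·70.9^0.44·exp(0.046·49-0.7714) = 0.3705
  Sd branch = 0.0175·Sd^0.57·e^(0.008·RH+0.085·T) = 0.4157 μm/a
  r_corr = 0.3705 + 0.4157 = 0.7861 μm/a
Convert to mass loss: 0.7861 μm/a × 7.14 g/cm³ = 5.613 g·m⁻²·a⁻¹

r_corr = 5.61 g·m⁻²·a⁻¹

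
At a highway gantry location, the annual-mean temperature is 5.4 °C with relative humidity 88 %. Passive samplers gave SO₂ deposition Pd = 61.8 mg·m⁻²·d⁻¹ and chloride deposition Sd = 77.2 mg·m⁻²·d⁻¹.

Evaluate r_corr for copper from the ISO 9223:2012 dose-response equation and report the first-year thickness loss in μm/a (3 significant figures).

r_corr = 2.59 μm/a

copper: temperature factor f = +0.126·(-4.6) = -0.5796
  sulphur-dioxide contribution → 1.56 μm/a
  chloride contribution → 1.026 μm/a
  total first-year rate 2.586 μm/a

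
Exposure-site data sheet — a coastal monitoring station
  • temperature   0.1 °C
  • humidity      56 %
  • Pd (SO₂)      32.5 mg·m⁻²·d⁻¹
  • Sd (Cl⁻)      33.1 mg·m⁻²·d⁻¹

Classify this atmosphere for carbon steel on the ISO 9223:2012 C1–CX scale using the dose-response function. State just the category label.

carbon steel: temperature factor f = +0.150·(-9.9) = -1.4850
  Pd branch = 1.77·Pd^0.52·e^(0.02·RH+f) = 7.51 μm/a
  Cl⁻ term: 0.102·33.1^0.62·exp(0.033·56+0.04·0.1) = 5.691
  sum: 7.51 + 5.691 → r_corr = 13.2 μm/a
Category bounds: 1.3…25 μm/a bracket r_corr ⇒ C2

C2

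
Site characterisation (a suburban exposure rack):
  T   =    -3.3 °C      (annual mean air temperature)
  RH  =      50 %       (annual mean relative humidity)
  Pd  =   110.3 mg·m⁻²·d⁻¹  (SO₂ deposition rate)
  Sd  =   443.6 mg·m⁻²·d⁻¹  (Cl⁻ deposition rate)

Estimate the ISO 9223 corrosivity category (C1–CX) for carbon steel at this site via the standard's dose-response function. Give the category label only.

C3

carbon steel: f(T) = +0.150·(T−10) [T≤10 °C] = -1.9950
  sulphur-dioxide contribution → 7.551 μm/a
  chloride contribution → 20.37 μm/a
  total first-year rate 27.92 μm/a
Category bounds: 25…50 μm/a bracket r_corr ⇒ C3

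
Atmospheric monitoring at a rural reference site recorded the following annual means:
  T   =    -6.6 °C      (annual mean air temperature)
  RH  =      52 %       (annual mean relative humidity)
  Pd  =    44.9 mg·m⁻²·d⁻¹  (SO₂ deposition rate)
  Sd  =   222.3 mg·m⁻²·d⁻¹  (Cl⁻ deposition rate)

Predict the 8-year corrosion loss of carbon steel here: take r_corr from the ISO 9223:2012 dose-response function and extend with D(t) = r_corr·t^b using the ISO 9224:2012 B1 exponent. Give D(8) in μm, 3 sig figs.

D(8) = 45.8 μm

carbon steel: T≤10 °C ⇒ hinge +0.150·(-6.6−10) = -2.4900
  sulphur-dioxide contribution → 3.002 μm/a
  chloride contribution → 12.43 μm/a
  ⇒ r_corr(carbon steel) = 15.43 μm/a
Long-term exponent b (ISO 9224 Table 2, B1) = 0.523
  D(8) = 15.43 × 8^0.523 = 15.43 × 2.967 = 45.77 μm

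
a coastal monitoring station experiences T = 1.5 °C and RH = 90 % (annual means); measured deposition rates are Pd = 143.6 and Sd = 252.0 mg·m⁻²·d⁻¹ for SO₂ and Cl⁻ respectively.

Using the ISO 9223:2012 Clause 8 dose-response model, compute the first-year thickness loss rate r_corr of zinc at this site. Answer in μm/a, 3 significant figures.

zinc: temperature factor f = +0.038·(-8.5) = -0.3230
  Pd branch = 0.0129·Pd^0.44·e^(0.046·RH+f) = 5.217 μm/a
  Cl⁻ term: 0.0175·252.0^0.57·exp(0.008·90+0.085·1.5) = 0.9548
  r_corr = 5.217 + 0.9548 = 6.172 μm/a

r_corr = 6.17 μm/a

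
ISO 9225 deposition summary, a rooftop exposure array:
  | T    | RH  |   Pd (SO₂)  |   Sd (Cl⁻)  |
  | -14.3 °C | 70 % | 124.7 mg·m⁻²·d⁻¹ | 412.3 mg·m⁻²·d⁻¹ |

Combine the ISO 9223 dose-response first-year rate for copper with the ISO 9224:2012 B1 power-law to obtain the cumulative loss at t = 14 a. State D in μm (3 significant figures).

copper: T≤10 °C ⇒ hinge +0.126·(-14.3−10) = -3.0618
  SO₂ term: 0.0053·124.7^0.26·exp(0.059·70-3.0618) = 0.05409
  Cl⁻ term: 0.01025·412.3^0.27·exp(0.036·70+0.049·-14.3) = 0.3213
  r_corr = 0.05409 + 0.3213 = 0.3754 μm/a
Power-law: D(14) = r_corr · 14^0.667
  D(14) = 0.3754 × 14^0.667 = 0.3754 × 5.814 = 2.183 μm

D(14) = 2.18 μm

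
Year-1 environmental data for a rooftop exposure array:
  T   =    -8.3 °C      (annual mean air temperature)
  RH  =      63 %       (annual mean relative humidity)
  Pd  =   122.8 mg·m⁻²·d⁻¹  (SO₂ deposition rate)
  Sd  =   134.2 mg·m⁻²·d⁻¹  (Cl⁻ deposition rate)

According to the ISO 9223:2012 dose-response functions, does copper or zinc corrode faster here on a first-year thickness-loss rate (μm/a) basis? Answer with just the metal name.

copper: temperature factor f = +0.126·(-18.3) = -2.3058
  SO₂ term: 0.0053·122.8^0.26·exp(0.059·63-2.3058) = 0.07592
  Sd branch = 0.01025·Sd^0.27·e^(0.036·RH+0.049·T) = 0.2475 μm/a
  r_corr = 0.07592 + 0.2475 = 0.3234 μm/a
zinc: temperature factor f = +0.038·(-18.3) = -0.6954
  Pd branch = 0.0129·Pd^0.44·e^(0.046·RH+f) = 0.9692 μm/a
  Sd branch = 0.0175·Sd^0.57·e^(0.008·RH+0.085·T) = 0.2335 μm/a
  sum: 0.9692 + 0.2335 → r_corr = 1.203 μm/a
Ordering by μm/a: zinc (1.2) > copper (0.323)

zinc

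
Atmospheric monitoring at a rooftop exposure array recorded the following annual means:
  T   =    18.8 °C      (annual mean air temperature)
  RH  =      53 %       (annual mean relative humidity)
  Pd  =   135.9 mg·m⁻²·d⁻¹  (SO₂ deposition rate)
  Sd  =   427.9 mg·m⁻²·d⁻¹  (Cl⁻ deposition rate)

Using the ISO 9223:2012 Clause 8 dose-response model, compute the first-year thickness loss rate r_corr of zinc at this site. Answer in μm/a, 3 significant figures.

zinc: temperature factor f = -0.071·(8.8) = -0.6248
  SO₂ term: 0.0129·135.9^0.44·exp(0.046·53-0.6248) = 0.6865
  Sd branch = 0.0175·Sd^0.57·e^(0.008·RH+0.085·T) = 4.179 μm/a
  sum: 0.6865 + 4.179 → r_corr = 4.865 μm/a

r_corr = 4.87 μm/a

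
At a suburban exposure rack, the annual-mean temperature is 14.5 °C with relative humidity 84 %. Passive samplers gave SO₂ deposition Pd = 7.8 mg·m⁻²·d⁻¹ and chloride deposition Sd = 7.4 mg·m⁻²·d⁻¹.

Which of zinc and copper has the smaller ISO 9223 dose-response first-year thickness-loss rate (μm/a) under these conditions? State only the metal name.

zinc: temperature factor f = -0.071·(4.5) = -0.3195
  Pd branch = 0.0129·Pd^0.44·e^(0.046·RH+f) = 1.103 μm/a
  Cl⁻ term: 0.0175·7.4^0.57·exp(0.008·84+0.085·14.5) = 0.3678
  r_corr = 1.103 + 0.3678 = 1.471 μm/a
copper: temperature factor f = -0.080·(4.5) = -0.3600
  SO₂ term: 0.0053·7.8^0.26·exp(0.059·84-0.3600) = 0.8959
  Cl⁻ term: 0.01025·7.4^0.27·exp(0.036·84+0.049·14.5) = 0.7367
  sum: 0.8959 + 0.7367 → r_corr = 1.633 μm/a
Ordering by μm/a: copper (1.63) > zinc (1.47)

zinc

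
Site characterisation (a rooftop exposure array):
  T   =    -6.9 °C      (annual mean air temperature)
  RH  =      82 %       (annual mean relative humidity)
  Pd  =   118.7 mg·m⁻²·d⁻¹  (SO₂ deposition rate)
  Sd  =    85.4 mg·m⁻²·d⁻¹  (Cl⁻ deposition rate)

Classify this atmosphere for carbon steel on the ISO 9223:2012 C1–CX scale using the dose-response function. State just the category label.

carbon steel: T≤10 °C ⇒ hinge +0.150·(-6.9−10) = -2.5350
  sulphur-dioxide contribution → 8.67 μm/a
  chloride contribution → 18.26 μm/a
  ⇒ r_corr(carbon steel) = 26.93 μm/a
ISO 9223 Table 2 (carbon steel): 25 < 26.9 ≤ 50 μm/a ⇒ C3

C3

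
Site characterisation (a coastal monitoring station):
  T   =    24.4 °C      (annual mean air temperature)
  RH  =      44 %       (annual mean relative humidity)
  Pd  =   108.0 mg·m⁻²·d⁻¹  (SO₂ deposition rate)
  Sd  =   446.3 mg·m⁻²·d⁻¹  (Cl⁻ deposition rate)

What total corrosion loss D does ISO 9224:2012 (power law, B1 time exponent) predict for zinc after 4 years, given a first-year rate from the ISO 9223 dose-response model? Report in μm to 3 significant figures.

zinc: T>10 °C ⇒ hinge -0.071·(24.4−10) = -1.0224
  sulphur-dioxide contribution → 0.2756 μm/a
  chloride contribution → 6.411 μm/a
  ⇒ r_corr(zinc) = 6.687 μm/a
Long-term exponent b (ISO 9224 Table 2, B1) = 0.813
  D(4) = 6.687 × 4^0.813 = 6.687 × 3.087 = 20.64 μm

D(4) = 20.6 μm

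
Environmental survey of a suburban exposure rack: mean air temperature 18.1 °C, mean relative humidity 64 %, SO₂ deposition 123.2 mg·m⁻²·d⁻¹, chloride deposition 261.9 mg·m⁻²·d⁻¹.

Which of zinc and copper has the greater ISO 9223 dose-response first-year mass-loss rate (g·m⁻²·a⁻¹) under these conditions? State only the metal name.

zinc

zinc: T>10 °C ⇒ hinge -0.071·(18.1−10) = -0.5751
  SO₂ term: 0.0129·123.2^0.44·exp(0.046·64-0.5751) = 1.146
  Sd branch = 0.0175·Sd^0.57·e^(0.008·RH+0.085·T) = 3.25 μm/a
  r_corr = 1.146 + 3.25 = 4.396 μm/a
  mass loss = 4.396 μm/a × 7.14 g/cm³ = 31.39 g·m⁻²·a⁻¹
copper: temperature factor f = -0.080·(8.1) = -0.6480
  Pd branch = 0.0053·Pd^0.26·e^(0.059·RH+f) = 0.423 μm/a
  Sd branch = 0.01025·Sd^0.27·e^(0.036·RH+0.049·T) = 1.12 μm/a
  sum: 0.423 + 1.12 → r_corr = 1.543 μm/a
  mass loss = 1.543 μm/a × 8.96 g/cm³ = 13.83 g·m⁻²·a⁻¹
Ordering by g·m⁻²·a⁻¹: zinc (31.4) > copper (13.8)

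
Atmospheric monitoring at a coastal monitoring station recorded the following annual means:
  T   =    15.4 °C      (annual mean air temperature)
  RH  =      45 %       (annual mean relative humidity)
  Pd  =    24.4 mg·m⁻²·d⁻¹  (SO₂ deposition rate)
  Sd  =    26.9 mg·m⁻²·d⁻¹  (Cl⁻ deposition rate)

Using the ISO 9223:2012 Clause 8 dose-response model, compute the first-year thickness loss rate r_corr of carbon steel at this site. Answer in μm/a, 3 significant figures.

r_corr = 23.5 μm/a

carbon steel: f(T) = -0.054·(T−10) [T>10 °C] = -0.2916
  SO₂ term: 1.77·24.4^0.52·exp(0.02·45-0.2916) = 17.13
  Sd branch = 0.102·Sd^0.62·e^(0.033·RH+0.04·T) = 6.419 μm/a
  sum: 17.13 + 6.419 → r_corr = 23.54 μm/a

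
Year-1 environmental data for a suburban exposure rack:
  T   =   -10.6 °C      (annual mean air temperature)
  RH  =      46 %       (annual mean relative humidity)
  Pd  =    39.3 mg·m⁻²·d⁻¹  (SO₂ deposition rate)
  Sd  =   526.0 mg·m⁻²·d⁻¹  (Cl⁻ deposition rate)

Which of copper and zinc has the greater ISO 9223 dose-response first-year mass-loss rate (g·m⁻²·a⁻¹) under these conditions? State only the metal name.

copper: f(T) = +0.126·(T−10) [T≤10 °C] = -2.5956
  SO₂ term: 0.0053·39.3^0.26·exp(0.059·46-2.5956) = 0.0155
  Sd branch = 0.01025·Sd^0.27·e^(0.036·RH+0.049·T) = 0.1734 μm/a
  r_corr = 0.0155 + 0.1734 = 0.1889 μm/a
  mass loss = 0.1889 μm/a × 8.96 g/cm³ = 1.692 g·m⁻²·a⁻¹
zinc: f(T) = +0.038·(T−10) [T≤10 °C] = -0.7828
  Pd branch = 0.0129·Pd^0.44·e^(0.046·RH+f) = 0.2461 μm/a
  Sd branch = 0.0175·Sd^0.57·e^(0.008·RH+0.085·T) = 0.3652 μm/a
  sum: 0.2461 + 0.3652 → r_corr = 0.6113 μm/a
  mass loss = 0.6113 μm/a × 7.14 g/cm³ = 4.365 g·m⁻²·a⁻¹
Ordering by g·m⁻²·a⁻¹: zinc (4.36) > copper (1.69)

zinc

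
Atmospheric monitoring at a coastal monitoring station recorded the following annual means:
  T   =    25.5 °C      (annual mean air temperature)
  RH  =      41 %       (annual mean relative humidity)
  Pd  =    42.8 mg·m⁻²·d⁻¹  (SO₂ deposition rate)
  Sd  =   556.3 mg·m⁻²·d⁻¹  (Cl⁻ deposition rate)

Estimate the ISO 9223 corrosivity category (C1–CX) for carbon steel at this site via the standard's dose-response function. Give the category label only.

C4

carbon steel: T>10 °C ⇒ hinge -0.054·(25.5−10) = -0.8370
  SO₂ term: 1.77·42.8^0.52·exp(0.02·41-0.8370) = 12.27
  Cl⁻ term: 0.102·556.3^0.62·exp(0.033·41+0.04·25.5) = 55.12
  sum: 12.27 + 55.12 → r_corr = 67.39 μm/a
ISO 9223 Table 2 (carbon steel): 50 < 67.4 ≤ 80 μm/a ⇒ C4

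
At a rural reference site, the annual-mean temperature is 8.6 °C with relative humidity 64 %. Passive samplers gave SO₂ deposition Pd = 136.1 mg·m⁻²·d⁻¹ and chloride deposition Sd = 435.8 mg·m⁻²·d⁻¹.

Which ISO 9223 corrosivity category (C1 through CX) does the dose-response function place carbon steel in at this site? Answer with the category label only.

C5

carbon steel: temperature factor f = +0.150·(-1.4) = -0.2100
  SO₂ term: 1.77·136.1^0.52·exp(0.02·64-0.2100) = 66.42
  Sd branch = 0.102·Sd^0.62·e^(0.033·RH+0.04·T) = 51.47 μm/a
  sum: 66.42 + 51.47 → r_corr = 117.9 μm/a
Category bounds: 80…200 μm/a bracket r_corr ⇒ C5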